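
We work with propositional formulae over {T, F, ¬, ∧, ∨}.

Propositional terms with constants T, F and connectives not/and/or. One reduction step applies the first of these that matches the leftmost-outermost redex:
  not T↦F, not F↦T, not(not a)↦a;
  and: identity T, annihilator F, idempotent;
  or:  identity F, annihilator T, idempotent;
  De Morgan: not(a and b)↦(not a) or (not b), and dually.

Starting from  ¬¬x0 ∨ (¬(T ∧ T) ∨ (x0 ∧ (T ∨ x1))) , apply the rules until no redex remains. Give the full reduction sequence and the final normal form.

  start: ¬¬x0 ∨ (¬(T ∧ T) ∨ (x0 ∧ (T ∨ x1)))
  →1  x0 ∨ (¬(T ∧ T) ∨ (x0 ∧ (T ∨ x1)))
  →2  x0 ∨ ((¬T ∨ ¬T) ∨ (x0 ∧ (T ∨ x1)))
  →3  x0 ∨ (¬T ∨ (x0 ∧ (T ∨ x1)))
  →4  x0 ∨ (F ∨ (x0 ∧ (T ∨ x1)))
  →5  x0 ∨ (x0 ∧ (T ∨ x1))
  →6  x0 ∨ (x0 ∧ T)
  →7  x0 ∨ x0
  →8  x0

Answer: normal form = x0  (in 8 steps)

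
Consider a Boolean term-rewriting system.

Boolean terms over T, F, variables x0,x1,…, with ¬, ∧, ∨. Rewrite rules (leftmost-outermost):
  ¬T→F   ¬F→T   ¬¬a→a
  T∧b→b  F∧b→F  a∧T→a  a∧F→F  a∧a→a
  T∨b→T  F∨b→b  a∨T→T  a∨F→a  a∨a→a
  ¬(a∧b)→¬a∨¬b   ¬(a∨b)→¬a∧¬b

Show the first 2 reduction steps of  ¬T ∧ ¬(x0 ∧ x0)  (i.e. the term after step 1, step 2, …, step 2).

  start: ¬T ∧ ¬(x0 ∧ x0)
  step 1: F ∧ ¬(x0 ∧ x0)
  step 2: F

Answer: after 2 steps: F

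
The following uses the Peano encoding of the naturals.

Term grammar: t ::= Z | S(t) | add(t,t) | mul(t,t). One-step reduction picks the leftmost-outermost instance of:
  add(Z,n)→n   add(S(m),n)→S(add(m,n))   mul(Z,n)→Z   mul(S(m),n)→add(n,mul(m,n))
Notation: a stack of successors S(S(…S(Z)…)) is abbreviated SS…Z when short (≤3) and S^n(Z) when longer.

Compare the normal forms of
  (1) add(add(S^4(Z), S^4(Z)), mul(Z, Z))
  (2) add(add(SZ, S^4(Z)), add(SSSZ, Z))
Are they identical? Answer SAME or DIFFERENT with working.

Answer: SAME — A ⇓ S^8(Z), B ⇓ S^8(Z)

Derivation:
Term A:
  start: add(add(S^4(Z), S^4(Z)), mul(Z, Z))
  →1  add(S(add(SSSZ, S^4(Z))), mul(Z, Z))
  →2  S(add(add(SSSZ, S^4(Z)), mul(Z, Z)))
  →3  S(add(S(add(SSZ, S^4(Z))), mul(Z, Z)))
  →4  S(S(add(add(SSZ, S^4(Z)), mul(Z, Z))))
  →5  S(S(add(S(add(SZ, S^4(Z))), mul(Z, Z))))
  →6  S(S(S(add(add(SZ, S^4(Z)), mul(Z, Z)))))
  →7  S(S(S(add(S(add(Z, S^4(Z))), mul(Z, Z)))))
  →8  S(S(S(S(add(add(Z, S^4(Z)), mul(Z, Z))))))
  →9  S(S(S(S(add(S^4(Z), mul(Z, Z))))))
  →10  S(S(S(S(S(add(SSSZ, mul(Z, Z)))))))
  →11  S(S(S(S(S(S(add(SSZ, mul(Z, Z))))))))
  →12  S(S(S(S(S(S(S(add(SZ, mul(Z, Z)))))))))
  →13  S(S(S(S(S(S(S(S(add(Z, mul(Z, Z))))))))))
  →14  S(S(S(S(S(S(S(S(mul(Z, Z)))))))))
  →15  S^8(Z)

Term B:
  start: add(add(SZ, S^4(Z)), add(SSSZ, Z))
  →1  add(S(add(Z, S^4(Z))), add(SSSZ, Z))
  →2  S(add(add(Z, S^4(Z)), add(SSSZ, Z)))
  →3  S(add(S^4(Z), add(SSSZ, Z)))
  →4  S(S(add(SSSZ, add(SSSZ, Z))))
  →5  S(S(S(add(SSZ, add(SSSZ, Z)))))
  →6  S(S(S(S(add(SZ, add(SSSZ, Z))))))
  →7  S(S(S(S(S(add(Z, add(SSSZ, Z)))))))
  →8  S(S(S(S(S(add(SSSZ, Z))))))
  →9  S(S(S(S(S(S(add(SSZ, Z)))))))
  →10  S(S(S(S(S(S(S(add(SZ, Z))))))))
  →11  S(S(S(S(S(S(S(S(add(Z, Z)))))))))
  →12  S^8(Z)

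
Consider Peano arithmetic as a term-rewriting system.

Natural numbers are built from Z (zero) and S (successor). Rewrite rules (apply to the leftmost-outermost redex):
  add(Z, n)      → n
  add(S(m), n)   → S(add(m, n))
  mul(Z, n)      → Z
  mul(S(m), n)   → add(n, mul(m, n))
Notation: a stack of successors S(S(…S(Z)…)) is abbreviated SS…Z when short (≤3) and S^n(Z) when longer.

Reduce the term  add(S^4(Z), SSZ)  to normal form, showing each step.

  start: add(S^4(Z), SSZ)
  [1] S(add(SSSZ, SSZ))
  [2] S(S(add(SSZ, SSZ)))
  [3] S(S(S(add(SZ, SSZ))))
  [4] S(S(S(S(add(Z, SSZ)))))
  [5] S^6(Z)

Answer: normal form = S^6(Z)  (in 5 steps)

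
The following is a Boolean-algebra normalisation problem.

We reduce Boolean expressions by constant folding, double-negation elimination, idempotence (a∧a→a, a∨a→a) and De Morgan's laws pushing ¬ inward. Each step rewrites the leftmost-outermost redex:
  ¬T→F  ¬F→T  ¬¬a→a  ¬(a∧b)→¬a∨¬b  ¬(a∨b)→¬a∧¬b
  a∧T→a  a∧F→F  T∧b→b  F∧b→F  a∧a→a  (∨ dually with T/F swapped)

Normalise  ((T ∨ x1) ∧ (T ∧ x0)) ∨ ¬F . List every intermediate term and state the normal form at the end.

  start: ((T ∨ x1) ∧ (T ∧ x0)) ∨ ¬F
  [1] (T ∧ (T ∧ x0)) ∨ ¬F
  [2] (T ∧ x0) ∨ ¬F
  [3] x0 ∨ ¬F
  [4] x0 ∨ T
  [5] T

Answer: normal form = T  (in 5 steps)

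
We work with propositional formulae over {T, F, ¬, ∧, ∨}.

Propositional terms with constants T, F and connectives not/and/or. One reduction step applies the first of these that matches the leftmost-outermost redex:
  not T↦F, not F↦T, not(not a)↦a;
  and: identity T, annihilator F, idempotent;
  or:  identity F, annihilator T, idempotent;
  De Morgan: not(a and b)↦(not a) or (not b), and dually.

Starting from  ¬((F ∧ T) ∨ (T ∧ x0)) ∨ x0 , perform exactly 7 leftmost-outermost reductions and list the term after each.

  start: ¬((F ∧ T) ∨ (T ∧ x0)) ∨ x0
  →1  (¬(F ∧ T) ∧ ¬(T ∧ x0)) ∨ x0
  →2  ((¬F ∨ ¬T) ∧ ¬(T ∧ x0)) ∨ x0
  →3  ((T ∨ ¬T) ∧ ¬(T ∧ x0)) ∨ x0
  →4  (T ∧ ¬(T ∧ x0)) ∨ x0
  →5  ¬(T ∧ x0) ∨ x0
  →6  (¬T ∨ ¬x0) ∨ x0
  →7  (F ∨ ¬x0) ∨ x0

Answer: after 7 steps: (F ∨ ¬x0) ∨ x0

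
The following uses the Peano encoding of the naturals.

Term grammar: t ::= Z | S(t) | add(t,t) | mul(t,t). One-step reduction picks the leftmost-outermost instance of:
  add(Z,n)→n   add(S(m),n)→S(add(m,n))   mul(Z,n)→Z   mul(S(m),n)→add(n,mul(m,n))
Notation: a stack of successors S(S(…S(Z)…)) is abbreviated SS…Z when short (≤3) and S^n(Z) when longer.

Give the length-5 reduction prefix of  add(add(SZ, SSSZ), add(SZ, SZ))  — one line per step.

  start: add(add(SZ, SSSZ), add(SZ, SZ))
  step 1: add(S(add(Z, SSSZ)), add(SZ, SZ))
  step 2: S(add(add(Z, SSSZ), add(SZ, SZ)))
  step 3: S(add(SSSZ, add(SZ, SZ)))
  step 4: S(S(add(SSZ, add(SZ, SZ))))
  step 5: S(S(S(add(SZ, add(SZ, SZ)))))

Answer: after 5 steps: S(S(S(add(SZ, add(SZ, SZ)))))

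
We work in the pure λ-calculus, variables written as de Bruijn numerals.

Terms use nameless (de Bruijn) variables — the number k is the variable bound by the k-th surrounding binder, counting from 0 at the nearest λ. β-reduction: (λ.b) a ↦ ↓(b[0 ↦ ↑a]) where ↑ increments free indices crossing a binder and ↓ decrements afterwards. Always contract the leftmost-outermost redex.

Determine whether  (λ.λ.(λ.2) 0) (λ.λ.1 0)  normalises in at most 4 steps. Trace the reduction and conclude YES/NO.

Answer: YES — reaches normal form λ.λ.λ.1 0 in 2 ≤ 4 steps

Reduction:
  start: (λ.λ.(λ.2) 0) (λ.λ.1 0)
  step 1: λ.(λ.λ.λ.1 0) 0
  step 2: λ.λ.λ.1 0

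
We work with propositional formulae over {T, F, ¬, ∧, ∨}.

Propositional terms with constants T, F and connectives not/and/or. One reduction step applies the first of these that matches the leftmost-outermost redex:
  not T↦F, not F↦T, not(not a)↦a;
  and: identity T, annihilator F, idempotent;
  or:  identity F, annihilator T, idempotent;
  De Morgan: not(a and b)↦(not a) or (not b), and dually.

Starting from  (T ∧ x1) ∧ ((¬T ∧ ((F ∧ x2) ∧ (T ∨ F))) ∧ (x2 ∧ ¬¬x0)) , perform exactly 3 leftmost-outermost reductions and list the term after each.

Answer: after 3 steps: x1 ∧ (F ∧ (x2 ∧ ¬¬x0))

Reduction:
  start: (T ∧ x1) ∧ ((¬T ∧ ((F ∧ x2) ∧ (T ∨ F))) ∧ (x2 ∧ ¬¬x0))
  →1  x1 ∧ ((¬T ∧ ((F ∧ x2) ∧ (T ∨ F))) ∧ (x2 ∧ ¬¬x0))
  →2  x1 ∧ ((F ∧ ((F ∧ x2) ∧ (T ∨ F))) ∧ (x2 ∧ ¬¬x0))
  →3  x1 ∧ (F ∧ (x2 ∧ ¬¬x0))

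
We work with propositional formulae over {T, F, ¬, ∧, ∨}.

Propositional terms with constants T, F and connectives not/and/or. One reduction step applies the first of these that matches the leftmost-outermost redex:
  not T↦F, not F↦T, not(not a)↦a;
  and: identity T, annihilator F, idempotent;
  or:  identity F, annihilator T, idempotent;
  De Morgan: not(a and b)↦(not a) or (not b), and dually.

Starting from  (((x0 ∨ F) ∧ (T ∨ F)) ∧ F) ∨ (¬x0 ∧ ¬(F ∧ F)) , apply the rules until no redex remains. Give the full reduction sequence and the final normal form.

Answer: normal form = ¬x0  (in 6 steps)

Derivation:
  start: (((x0 ∨ F) ∧ (T ∨ F)) ∧ F) ∨ (¬x0 ∧ ¬(F ∧ F))
  step 1: F ∨ (¬x0 ∧ ¬(F ∧ F))
  step 2: ¬x0 ∧ ¬(F ∧ F)
  step 3: ¬x0 ∧ (¬F ∨ ¬F)
  step 4: ¬x0 ∧ ¬F
  step 5: ¬x0 ∧ T
  step 6: ¬x0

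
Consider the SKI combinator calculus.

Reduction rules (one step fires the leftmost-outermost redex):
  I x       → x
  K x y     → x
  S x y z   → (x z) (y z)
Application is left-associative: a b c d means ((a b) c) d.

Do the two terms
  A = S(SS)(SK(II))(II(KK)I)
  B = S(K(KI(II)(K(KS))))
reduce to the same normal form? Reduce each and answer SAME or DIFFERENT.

Answer: DIFFERENT — A ⇓ SK(KK), B ⇓ S(K(K(KS)))

Reduction:
Term A:
  start: S(SS)(SK(II))(II(KK)I)
  →1  SS(II(KK)I)(SK(II)(II(KK)I))
  →2  S(SK(II)(II(KK)I))(II(KK)I(SK(II)(II(KK)I)))
  →3  S(K(II(KK)I)(II(II(KK)I)))(II(KK)I(SK(II)(II(KK)I)))
  →4  S(II(KK)I)(II(KK)I(SK(II)(II(KK)I)))
  →5  S(I(KK)I)(II(KK)I(SK(II)(II(KK)I)))
  →6  S(KKI)(II(KK)I(SK(II)(II(KK)I)))
  →7  SK(II(KK)I(SK(II)(II(KK)I)))
  →8  SK(I(KK)I(SK(II)(II(KK)I)))
  →9  SK(KKI(SK(II)(II(KK)I)))
  →10  SK(K(SK(II)(II(KK)I)))
  →11  SK(K(K(II(KK)I)(II(II(KK)I))))
  →12  SK(K(II(KK)I))
  →13  SK(K(I(KK)I))
  →14  SK(K(KKI))
  →15  SK(KK)

Term B:
  start: S(K(KI(II)(K(KS))))
  →1  S(K(I(K(KS))))
  →2  S(K(K(KS)))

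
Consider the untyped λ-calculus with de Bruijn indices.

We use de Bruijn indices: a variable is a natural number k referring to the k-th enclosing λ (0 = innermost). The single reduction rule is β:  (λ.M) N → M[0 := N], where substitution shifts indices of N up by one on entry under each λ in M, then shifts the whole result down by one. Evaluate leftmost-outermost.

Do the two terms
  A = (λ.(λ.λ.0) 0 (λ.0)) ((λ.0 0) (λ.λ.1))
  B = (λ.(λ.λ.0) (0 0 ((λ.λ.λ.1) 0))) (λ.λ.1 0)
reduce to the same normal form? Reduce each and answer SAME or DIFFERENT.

Term A:
  start: (λ.(λ.λ.0) 0 (λ.0)) ((λ.0 0) (λ.λ.1))
  →1  (λ.λ.0) ((λ.0 0) (λ.λ.1)) (λ.0)
  →2  (λ.0) (λ.0)
  →3  λ.0

Term B:
  start: (λ.(λ.λ.0) (0 0 ((λ.λ.λ.1) 0))) (λ.λ.1 0)
  →1  (λ.λ.0) ((λ.λ.1 0) (λ.λ.1 0) ((λ.λ.λ.1) (λ.λ.1 0)))
  →2  λ.0

Answer: SAME — A ⇓ λ.0, B ⇓ λ.0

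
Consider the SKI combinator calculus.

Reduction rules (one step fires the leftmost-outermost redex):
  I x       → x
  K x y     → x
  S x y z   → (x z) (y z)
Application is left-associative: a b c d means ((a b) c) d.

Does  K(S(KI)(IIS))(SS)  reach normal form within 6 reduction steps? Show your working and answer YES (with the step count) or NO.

Answer: YES — reaches normal form S(KI)S in 3 ≤ 6 steps

Reduction:
  start: K(S(KI)(IIS))(SS)
  →1  S(KI)(IIS)
  →2  S(KI)(IS)
  →3  S(KI)S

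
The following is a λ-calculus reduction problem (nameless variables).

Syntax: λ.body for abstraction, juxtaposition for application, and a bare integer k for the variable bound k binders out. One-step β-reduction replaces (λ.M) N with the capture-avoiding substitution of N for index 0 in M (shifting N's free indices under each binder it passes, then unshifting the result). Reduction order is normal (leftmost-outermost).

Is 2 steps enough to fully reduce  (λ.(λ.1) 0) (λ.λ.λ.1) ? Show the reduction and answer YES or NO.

Answer: YES — reaches normal form λ.λ.λ.1 in 2 ≤ 2 steps

Derivation:
  start: (λ.(λ.1) 0) (λ.λ.λ.1)
  →1  (λ.λ.λ.λ.1) (λ.λ.λ.1)
  →2  λ.λ.λ.1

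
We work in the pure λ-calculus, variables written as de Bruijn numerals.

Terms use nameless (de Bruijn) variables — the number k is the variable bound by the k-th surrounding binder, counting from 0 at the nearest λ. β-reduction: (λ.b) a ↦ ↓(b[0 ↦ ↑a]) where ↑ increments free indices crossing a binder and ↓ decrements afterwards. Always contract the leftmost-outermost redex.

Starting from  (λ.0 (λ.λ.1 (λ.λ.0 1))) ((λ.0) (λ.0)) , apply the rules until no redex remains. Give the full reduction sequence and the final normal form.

  start: (λ.0 (λ.λ.1 (λ.λ.0 1))) ((λ.0) (λ.0))
  →1  (λ.0) (λ.0) (λ.λ.1 (λ.λ.0 1))
  →2  (λ.0) (λ.λ.1 (λ.λ.0 1))
  →3  λ.λ.1 (λ.λ.0 1)

Answer: normal form = λ.λ.1 (λ.λ.0 1)  (in 3 steps)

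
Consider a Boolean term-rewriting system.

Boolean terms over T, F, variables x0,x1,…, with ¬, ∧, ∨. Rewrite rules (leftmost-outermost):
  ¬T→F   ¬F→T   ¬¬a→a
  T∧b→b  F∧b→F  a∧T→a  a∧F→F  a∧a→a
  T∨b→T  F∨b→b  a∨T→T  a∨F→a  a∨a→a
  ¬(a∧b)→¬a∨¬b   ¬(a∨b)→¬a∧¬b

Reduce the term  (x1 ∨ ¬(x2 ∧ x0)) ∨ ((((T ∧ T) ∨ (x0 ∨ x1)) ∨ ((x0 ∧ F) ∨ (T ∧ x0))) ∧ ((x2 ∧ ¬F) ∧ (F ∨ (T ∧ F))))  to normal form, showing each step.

Answer: normal form = x1 ∨ (¬x2 ∨ ¬x0)  (in 11 steps)

Derivation:
  start: (x1 ∨ ¬(x2 ∧ x0)) ∨ ((((T ∧ T) ∨ (x0 ∨ x1)) ∨ ((x0 ∧ F) ∨ (T ∧ x0))) ∧ ((x2 ∧ ¬F) ∧ (F ∨ (T ∧ F))))
  [1] (x1 ∨ (¬x2 ∨ ¬x0)) ∨ ((((T ∧ T) ∨ (x0 ∨ x1)) ∨ ((x0 ∧ F) ∨ (T ∧ x0))) ∧ ((x2 ∧ ¬F) ∧ (F ∨ (T ∧ F))))
  [2] (x1 ∨ (¬x2 ∨ ¬x0)) ∨ (((T ∨ (x0 ∨ x1)) ∨ ((x0 ∧ F) ∨ (T ∧ x0))) ∧ ((x2 ∧ ¬F) ∧ (F ∨ (T ∧ F))))
  [3] (x1 ∨ (¬x2 ∨ ¬x0)) ∨ ((T ∨ ((x0 ∧ F) ∨ (T ∧ x0))) ∧ ((x2 ∧ ¬F) ∧ (F ∨ (T ∧ F))))
  [4] (x1 ∨ (¬x2 ∨ ¬x0)) ∨ (T ∧ ((x2 ∧ ¬F) ∧ (F ∨ (T ∧ F))))
  [5] (x1 ∨ (¬x2 ∨ ¬x0)) ∨ ((x2 ∧ ¬F) ∧ (F ∨ (T ∧ F)))
  [6] (x1 ∨ (¬x2 ∨ ¬x0)) ∨ ((x2 ∧ T) ∧ (F ∨ (T ∧ F)))
  [7] (x1 ∨ (¬x2 ∨ ¬x0)) ∨ (x2 ∧ (F ∨ (T ∧ F)))
  [8] (x1 ∨ (¬x2 ∨ ¬x0)) ∨ (x2 ∧ (T ∧ F))
  [9] (x1 ∨ (¬x2 ∨ ¬x0)) ∨ (x2 ∧ F)
  [10] (x1 ∨ (¬x2 ∨ ¬x0)) ∨ F
  [11] x1 ∨ (¬x2 ∨ ¬x0)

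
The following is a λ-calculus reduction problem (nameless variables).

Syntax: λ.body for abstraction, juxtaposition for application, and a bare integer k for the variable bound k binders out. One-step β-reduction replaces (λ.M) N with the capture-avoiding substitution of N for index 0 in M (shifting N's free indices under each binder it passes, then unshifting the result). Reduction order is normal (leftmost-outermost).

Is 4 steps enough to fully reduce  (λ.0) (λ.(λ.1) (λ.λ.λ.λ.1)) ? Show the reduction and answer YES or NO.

  start: (λ.0) (λ.(λ.1) (λ.λ.λ.λ.1))
  [1] λ.(λ.1) (λ.λ.λ.λ.1)
  [2] λ.0

Answer: YES — reaches normal form λ.0 in 2 ≤ 4 steps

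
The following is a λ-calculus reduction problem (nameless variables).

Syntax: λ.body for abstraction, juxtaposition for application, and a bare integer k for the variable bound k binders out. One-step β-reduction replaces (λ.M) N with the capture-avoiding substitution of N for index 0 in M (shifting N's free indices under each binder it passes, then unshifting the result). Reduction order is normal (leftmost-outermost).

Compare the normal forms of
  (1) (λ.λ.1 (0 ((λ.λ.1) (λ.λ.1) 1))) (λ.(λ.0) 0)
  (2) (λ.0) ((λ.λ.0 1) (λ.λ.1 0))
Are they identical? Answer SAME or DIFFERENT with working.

Answer: DIFFERENT — A ⇓ λ.0 (λ.λ.1), B ⇓ λ.0 (λ.λ.1 0)

Working:
Term A:
  start: (λ.λ.1 (0 ((λ.λ.1) (λ.λ.1) 1))) (λ.(λ.0) 0)
  [1] λ.(λ.(λ.0) 0) (0 ((λ.λ.1) (λ.λ.1) (λ.(λ.0) 0)))
  [2] λ.(λ.0) (0 ((λ.λ.1) (λ.λ.1) (λ.(λ.0) 0)))
  [3] λ.0 ((λ.λ.1) (λ.λ.1) (λ.(λ.0) 0))
  [4] λ.0 ((λ.λ.λ.1) (λ.(λ.0) 0))
  [5] λ.0 (λ.λ.1)

Term B:
  start: (λ.0) ((λ.λ.0 1) (λ.λ.1 0))
  [1] (λ.λ.0 1) (λ.λ.1 0)
  [2] λ.0 (λ.λ.1 0)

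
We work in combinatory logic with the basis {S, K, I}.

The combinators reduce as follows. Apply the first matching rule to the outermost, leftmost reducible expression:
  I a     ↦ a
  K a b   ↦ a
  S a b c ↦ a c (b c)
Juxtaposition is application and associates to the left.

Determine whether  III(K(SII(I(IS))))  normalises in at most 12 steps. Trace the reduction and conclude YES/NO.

  start: III(K(SII(I(IS))))
  →1  II(K(SII(I(IS))))
  →2  I(K(SII(I(IS))))
  →3  K(SII(I(IS)))
  →4  K(I(I(IS))(I(I(IS))))
  →5  K(I(IS)(I(I(IS))))
  →6  K(IS(I(I(IS))))
  →7  K(S(I(I(IS))))
  →8  K(S(I(IS)))
  →9  K(S(IS))
  →10  K(SS)

Answer: YES — reaches normal form K(SS) in 10 ≤ 12 steps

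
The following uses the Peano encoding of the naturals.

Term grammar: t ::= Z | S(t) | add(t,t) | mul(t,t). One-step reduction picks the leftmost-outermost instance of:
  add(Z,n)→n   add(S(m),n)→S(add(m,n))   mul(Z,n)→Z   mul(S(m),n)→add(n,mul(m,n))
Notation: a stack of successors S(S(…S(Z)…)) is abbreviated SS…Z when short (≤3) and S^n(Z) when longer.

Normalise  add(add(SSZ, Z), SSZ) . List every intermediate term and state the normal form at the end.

  start: add(add(SSZ, Z), SSZ)
  →1  add(S(add(SZ, Z)), SSZ)
  →2  S(add(add(SZ, Z), SSZ))
  →3  S(add(S(add(Z, Z)), SSZ))
  →4  S(S(add(add(Z, Z), SSZ)))
  →5  S(S(add(Z, SSZ)))
  →6  S^4(Z)

Answer: normal form = S^4(Z)  (in 6 steps)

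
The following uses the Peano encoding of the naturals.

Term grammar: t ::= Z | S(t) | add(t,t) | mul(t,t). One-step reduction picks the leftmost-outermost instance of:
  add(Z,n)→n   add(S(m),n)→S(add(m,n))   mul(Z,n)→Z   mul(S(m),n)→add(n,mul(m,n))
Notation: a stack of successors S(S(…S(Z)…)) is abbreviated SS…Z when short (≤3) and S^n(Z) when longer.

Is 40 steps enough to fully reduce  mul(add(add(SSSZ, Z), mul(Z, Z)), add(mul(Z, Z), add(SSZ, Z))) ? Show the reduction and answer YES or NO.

Answer: YES — reaches normal form S^6(Z) in 37 ≤ 40 steps

Working:
  start: mul(add(add(SSSZ, Z), mul(Z, Z)), add(mul(Z, Z), add(SSZ, Z)))
  →1  mul(add(S(add(SSZ, Z)), mul(Z, Z)), add(mul(Z, Z), add(SSZ, Z)))
  →2  mul(S(add(add(SSZ, Z), mul(Z, Z))), add(mul(Z, Z), add(SSZ, Z)))
  →3  add(add(mul(Z, Z), add(SSZ, Z)), mul(add(add(SSZ, Z), mul(Z, Z)), add(mul(Z, Z), add(SSZ, Z))))
  →4  add(add(Z, add(SSZ, Z)), mul(add(add(SSZ, Z), mul(Z, Z)), add(mul(Z, Z), add(SSZ, Z))))
  →5  add(add(SSZ, Z), mul(add(add(SSZ, Z), mul(Z, Z)), add(mul(Z, Z), add(SSZ, Z))))
  →6  add(S(add(SZ, Z)), mul(add(add(SSZ, Z), mul(Z, Z)), add(mul(Z, Z), add(SSZ, Z))))
  →7  S(add(add(SZ, Z), mul(add(add(SSZ, Z), mul(Z, Z)), add(mul(Z, Z), add(SSZ, Z)))))
  →8  S(add(S(add(Z, Z)), mul(add(add(SSZ, Z), mul(Z, Z)), add(mul(Z, Z), add(SSZ, Z)))))
  →9  S(S(add(add(Z, Z), mul(add(add(SSZ, Z), mul(Z, Z)), add(mul(Z, Z), add(SSZ, Z))))))
  →10  S(S(add(Z, mul(add(add(SSZ, Z), mul(Z, Z)), add(mul(Z, Z), add(SSZ, Z))))))
  →11  S(S(mul(add(add(SSZ, Z), mul(Z, Z)), add(mul(Z, Z), add(SSZ, Z)))))
  →12  S(S(mul(add(S(add(SZ, Z)), mul(Z, Z)), add(mul(Z, Z), add(SSZ, Z)))))
  →13  S(S(mul(S(add(add(SZ, Z), mul(Z, Z))), add(mul(Z, Z), add(SSZ, Z)))))
  →14  S(S(add(add(mul(Z, Z), add(SSZ, Z)), mul(add(add(SZ, Z), mul(Z, Z)), add(mul(Z, Z), add(SSZ, Z))))))
  →15  S(S(add(add(Z, add(SSZ, Z)), mul(add(add(SZ, Z), mul(Z, Z)), add(mul(Z, Z), add(SSZ, Z))))))
  →16  S(S(add(add(SSZ, Z), mul(add(add(SZ, Z), mul(Z, Z)), add(mul(Z, Z), add(SSZ, Z))))))
  →17  S(S(add(S(add(SZ, Z)), mul(add(add(SZ, Z), mul(Z, Z)), add(mul(Z, Z), add(SSZ, Z))))))
  →18  S(S(S(add(add(SZ, Z), mul(add(add(SZ, Z), mul(Z, Z)), add(mul(Z, Z), add(SSZ, Z)))))))
  →19  S(S(S(add(S(add(Z, Z)), mul(add(add(SZ, Z), mul(Z, Z)), add(mul(Z, Z), add(SSZ, Z)))))))
  →20  S(S(S(S(add(add(Z, Z), mul(add(add(SZ, Z), mul(Z, Z)), add(mul(Z, Z), add(SSZ, Z))))))))
  →21  S(S(S(S(add(Z, mul(add(add(SZ, Z), mul(Z, Z)), add(mul(Z, Z), add(SSZ, Z))))))))
  →22  S(S(S(S(mul(add(add(SZ, Z), mul(Z, Z)), add(mul(Z, Z), add(SSZ, Z)))))))
  →23  S(S(S(S(mul(add(S(add(Z, Z)), mul(Z, Z)), add(mul(Z, Z), add(SSZ, Z)))))))
  →24  S(S(S(S(mul(S(add(add(Z, Z), mul(Z, Z))), add(mul(Z, Z), add(SSZ, Z)))))))
  →25  S(S(S(S(add(add(mul(Z, Z), add(SSZ, Z)), mul(add(add(Z, Z), mul(Z, Z)), add(mul(Z, Z), add(SSZ, Z))))))))
  →26  S(S(S(S(add(add(Z, add(SSZ, Z)), mul(add(add(Z, Z), mul(Z, Z)), add(mul(Z, Z), add(SSZ, Z))))))))
  →27  S(S(S(S(add(add(SSZ, Z), mul(add(add(Z, Z), mul(Z, Z)), add(mul(Z, Z), add(SSZ, Z))))))))
  →28  S(S(S(S(add(S(add(SZ, Z)), mul(add(add(Z, Z), mul(Z, Z)), add(mul(Z, Z), add(SSZ, Z))))))))
  →29  S(S(S(S(S(add(add(SZ, Z), mul(add(add(Z, Z), mul(Z, Z)), add(mul(Z, Z), add(SSZ, Z)))))))))
  →30  S(S(S(S(S(add(S(add(Z, Z)), mul(add(add(Z, Z), mul(Z, Z)), add(mul(Z, Z), add(SSZ, Z)))))))))
  →31  S(S(S(S(S(S(add(add(Z, Z), mul(add(add(Z, Z), mul(Z, Z)), add(mul(Z, Z), add(SSZ, Z))))))))))
  →32  S(S(S(S(S(S(add(Z, mul(add(add(Z, Z), mul(Z, Z)), add(mul(Z, Z), add(SSZ, Z))))))))))
  →33  S(S(S(S(S(S(mul(add(add(Z, Z), mul(Z, Z)), add(mul(Z, Z), add(SSZ, Z)))))))))
  →34  S(S(S(S(S(S(mul(add(Z, mul(Z, Z)), add(mul(Z, Z), add(SSZ, Z)))))))))
  →35  S(S(S(S(S(S(mul(mul(Z, Z), add(mul(Z, Z), add(SSZ, Z)))))))))
  →36  S(S(S(S(S(S(mul(Z, add(mul(Z, Z), add(SSZ, Z)))))))))
  →37  S^6(Z)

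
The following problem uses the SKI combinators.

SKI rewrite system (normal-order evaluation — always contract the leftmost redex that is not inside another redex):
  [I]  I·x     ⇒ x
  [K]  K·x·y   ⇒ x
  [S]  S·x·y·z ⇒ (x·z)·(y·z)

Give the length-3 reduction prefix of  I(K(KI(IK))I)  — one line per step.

Answer: after 3 steps: I

Derivation:
  start: I(K(KI(IK))I)
  →1  K(KI(IK))I
  →2  KI(IK)
  →3  I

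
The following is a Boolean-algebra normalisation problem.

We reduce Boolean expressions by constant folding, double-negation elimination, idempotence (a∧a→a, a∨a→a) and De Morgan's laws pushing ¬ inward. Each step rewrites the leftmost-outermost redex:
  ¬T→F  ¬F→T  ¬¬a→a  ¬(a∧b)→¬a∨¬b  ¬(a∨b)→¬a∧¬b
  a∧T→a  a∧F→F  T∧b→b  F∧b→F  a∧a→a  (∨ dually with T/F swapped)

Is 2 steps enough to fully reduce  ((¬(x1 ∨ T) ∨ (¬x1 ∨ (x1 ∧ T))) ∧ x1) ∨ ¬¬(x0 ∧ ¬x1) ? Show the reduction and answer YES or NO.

  start: ((¬(x1 ∨ T) ∨ (¬x1 ∨ (x1 ∧ T))) ∧ x1) ∨ ¬¬(x0 ∧ ¬x1)
  step 1: (((¬x1 ∧ ¬T) ∨ (¬x1 ∨ (x1 ∧ T))) ∧ x1) ∨ ¬¬(x0 ∧ ¬x1)
  step 2: (((¬x1 ∧ F) ∨ (¬x1 ∨ (x1 ∧ T))) ∧ x1) ∨ ¬¬(x0 ∧ ¬x1)

Answer: NO — after 2 steps the term is (((¬x1 ∧ F) ∨ (¬x1 ∨ (x1 ∧ T))) ∧ x1) ∨ ¬¬(x0 ∧ ¬x1), not yet normal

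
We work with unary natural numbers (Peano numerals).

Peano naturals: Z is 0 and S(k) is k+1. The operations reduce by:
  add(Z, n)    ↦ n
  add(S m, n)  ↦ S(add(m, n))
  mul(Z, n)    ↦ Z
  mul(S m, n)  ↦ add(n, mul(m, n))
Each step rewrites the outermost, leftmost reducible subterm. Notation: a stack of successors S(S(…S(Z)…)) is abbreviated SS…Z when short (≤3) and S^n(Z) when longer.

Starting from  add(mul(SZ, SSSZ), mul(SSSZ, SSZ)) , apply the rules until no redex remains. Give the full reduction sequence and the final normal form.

  start: add(mul(SZ, SSSZ), mul(SSSZ, SSZ))
  →1  add(add(SSSZ, mul(Z, SSSZ)), mul(SSSZ, SSZ))
  →2  add(S(add(SSZ, mul(Z, SSSZ))), mul(SSSZ, SSZ))
  →3  S(add(add(SSZ, mul(Z, SSSZ)), mul(SSSZ, SSZ)))
  →4  S(add(S(add(SZ, mul(Z, SSSZ))), mul(SSSZ, SSZ)))
  →5  S(S(add(add(SZ, mul(Z, SSSZ)), mul(SSSZ, SSZ))))
  →6  S(S(add(S(add(Z, mul(Z, SSSZ))), mul(SSSZ, SSZ))))
  →7  S(S(S(add(add(Z, mul(Z, SSSZ)), mul(SSSZ, SSZ)))))
  →8  S(S(S(add(mul(Z, SSSZ), mul(SSSZ, SSZ)))))
  →9  S(S(S(add(Z, mul(SSSZ, SSZ)))))
  →10  S(S(S(mul(SSSZ, SSZ))))
  →11  S(S(S(add(SSZ, mul(SSZ, SSZ)))))
  →12  S(S(S(S(add(SZ, mul(SSZ, SSZ))))))
  →13  S(S(S(S(S(add(Z, mul(SSZ, SSZ)))))))
  →14  S(S(S(S(S(mul(SSZ, SSZ))))))
  →15  S(S(S(S(S(add(SSZ, mul(SZ, SSZ)))))))
  →16  S(S(S(S(S(S(add(SZ, mul(SZ, SSZ))))))))
  →17  S(S(S(S(S(S(S(add(Z, mul(SZ, SSZ)))))))))
  →18  S(S(S(S(S(S(S(mul(SZ, SSZ))))))))
  →19  S(S(S(S(S(S(S(add(SSZ, mul(Z, SSZ)))))))))
  →20  S(S(S(S(S(S(S(S(add(SZ, mul(Z, SSZ))))))))))
  →21  S(S(S(S(S(S(S(S(S(add(Z, mul(Z, SSZ)))))))))))
  →22  S(S(S(S(S(S(S(S(S(mul(Z, SSZ))))))))))
  →23  S^9(Z)

Answer: normal form = S^9(Z)  (in 23 steps)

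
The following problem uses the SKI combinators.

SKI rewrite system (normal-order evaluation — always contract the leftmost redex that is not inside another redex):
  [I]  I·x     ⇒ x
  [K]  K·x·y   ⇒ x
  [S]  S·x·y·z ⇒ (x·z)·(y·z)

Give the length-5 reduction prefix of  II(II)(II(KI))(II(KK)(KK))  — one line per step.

Answer: after 5 steps: I(KI)(II(KK)(KK))

Derivation:
  start: II(II)(II(KI))(II(KK)(KK))
  →1  I(II)(II(KI))(II(KK)(KK))
  →2  II(II(KI))(II(KK)(KK))
  →3  I(II(KI))(II(KK)(KK))
  →4  II(KI)(II(KK)(KK))
  →5  I(KI)(II(KK)(KK))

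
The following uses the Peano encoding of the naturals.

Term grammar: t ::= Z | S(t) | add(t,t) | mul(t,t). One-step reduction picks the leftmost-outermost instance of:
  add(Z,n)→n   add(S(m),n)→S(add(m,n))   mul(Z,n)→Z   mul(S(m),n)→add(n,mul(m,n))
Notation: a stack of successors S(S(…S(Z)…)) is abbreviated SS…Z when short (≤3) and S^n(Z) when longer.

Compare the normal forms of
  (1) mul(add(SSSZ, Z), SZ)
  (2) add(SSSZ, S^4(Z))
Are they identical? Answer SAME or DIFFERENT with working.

Term A:
  start: mul(add(SSSZ, Z), SZ)
  step 1: mul(S(add(SSZ, Z)), SZ)
  step 2: add(SZ, mul(add(SSZ, Z), SZ))
  step 3: S(add(Z, mul(add(SSZ, Z), SZ)))
  step 4: S(mul(add(SSZ, Z), SZ))
  step 5: S(mul(S(add(SZ, Z)), SZ))
  step 6: S(add(SZ, mul(add(SZ, Z), SZ)))
  step 7: S(S(add(Z, mul(add(SZ, Z), SZ))))
  step 8: S(S(mul(add(SZ, Z), SZ)))
  step 9: S(S(mul(S(add(Z, Z)), SZ)))
  step 10: S(S(add(SZ, mul(add(Z, Z), SZ))))
  step 11: S(S(S(add(Z, mul(add(Z, Z), SZ)))))
  step 12: S(S(S(mul(add(Z, Z), SZ))))
  step 13: S(S(S(mul(Z, SZ))))
  step 14: SSSZ

Term B:
  start: add(SSSZ, S^4(Z))
  step 1: S(add(SSZ, S^4(Z)))
  step 2: S(S(add(SZ, S^4(Z))))
  step 3: S(S(S(add(Z, S^4(Z)))))
  step 4: S^7(Z)

Answer: DIFFERENT — A ⇓ SSSZ, B ⇓ S^7(Z)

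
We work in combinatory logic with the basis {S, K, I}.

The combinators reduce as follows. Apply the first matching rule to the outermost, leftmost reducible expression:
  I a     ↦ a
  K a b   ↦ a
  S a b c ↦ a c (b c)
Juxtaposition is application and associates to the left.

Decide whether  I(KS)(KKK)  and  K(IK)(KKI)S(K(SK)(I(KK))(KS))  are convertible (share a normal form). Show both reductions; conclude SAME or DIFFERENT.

Answer: SAME — A ⇓ S, B ⇓ S

Reduction:
Term A:
  start: I(KS)(KKK)
  →1  KS(KKK)
  →2  S

Term B:
  start: K(IK)(KKI)S(K(SK)(I(KK))(KS))
  →1  IKS(K(SK)(I(KK))(KS))
  →2  KS(K(SK)(I(KK))(KS))
  →3  S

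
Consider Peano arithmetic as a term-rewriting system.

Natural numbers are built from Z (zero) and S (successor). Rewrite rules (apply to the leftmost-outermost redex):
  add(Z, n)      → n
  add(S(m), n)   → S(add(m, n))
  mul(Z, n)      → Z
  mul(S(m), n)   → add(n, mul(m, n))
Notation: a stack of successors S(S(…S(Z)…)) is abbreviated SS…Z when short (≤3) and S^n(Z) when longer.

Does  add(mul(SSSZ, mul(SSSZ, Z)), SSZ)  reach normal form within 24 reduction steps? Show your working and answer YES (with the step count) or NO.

Answer: NO — after 24 steps the term is add(add(add(Z, mul(Z, Z)), mul(Z, mul(SSSZ, Z))), SSZ), not yet normal

Derivation:
  start: add(mul(SSSZ, mul(SSSZ, Z)), SSZ)
  [1] add(add(mul(SSSZ, Z), mul(SSZ, mul(SSSZ, Z))), SSZ)
  [2] add(add(add(Z, mul(SSZ, Z)), mul(SSZ, mul(SSSZ, Z))), SSZ)
  [3] add(add(mul(SSZ, Z), mul(SSZ, mul(SSSZ, Z))), SSZ)
  [4] add(add(add(Z, mul(SZ, Z)), mul(SSZ, mul(SSSZ, Z))), SSZ)
  [5] add(add(mul(SZ, Z), mul(SSZ, mul(SSSZ, Z))), SSZ)
  [6] add(add(add(Z, mul(Z, Z)), mul(SSZ, mul(SSSZ, Z))), SSZ)
  [7] add(add(mul(Z, Z), mul(SSZ, mul(SSSZ, Z))), SSZ)
  [8] add(add(Z, mul(SSZ, mul(SSSZ, Z))), SSZ)
  [9] add(mul(SSZ, mul(SSSZ, Z)), SSZ)
  [10] add(add(mul(SSSZ, Z), mul(SZ, mul(SSSZ, Z))), SSZ)
  [11] add(add(add(Z, mul(SSZ, Z)), mul(SZ, mul(SSSZ, Z))), SSZ)
  [12] add(add(mul(SSZ, Z), mul(SZ, mul(SSSZ, Z))), SSZ)
  [13] add(add(add(Z, mul(SZ, Z)), mul(SZ, mul(SSSZ, Z))), SSZ)
  [14] add(add(mul(SZ, Z), mul(SZ, mul(SSSZ, Z))), SSZ)
  [15] add(add(add(Z, mul(Z, Z)), mul(SZ, mul(SSSZ, Z))), SSZ)
  [16] add(add(mul(Z, Z), mul(SZ, mul(SSSZ, Z))), SSZ)
  [17] add(add(Z, mul(SZ, mul(SSSZ, Z))), SSZ)
  [18] add(mul(SZ, mul(SSSZ, Z)), SSZ)
  [19] add(add(mul(SSSZ, Z), mul(Z, mul(SSSZ, Z))), SSZ)
  [20] add(add(add(Z, mul(SSZ, Z)), mul(Z, mul(SSSZ, Z))), SSZ)
  [21] add(add(mul(SSZ, Z), mul(Z, mul(SSSZ, Z))), SSZ)
  [22] add(add(add(Z, mul(SZ, Z)), mul(Z, mul(SSSZ, Z))), SSZ)
  [23] add(add(mul(SZ, Z), mul(Z, mul(SSSZ, Z))), SSZ)
  [24] add(add(add(Z, mul(Z, Z)), mul(Z, mul(SSSZ, Z))), SSZ)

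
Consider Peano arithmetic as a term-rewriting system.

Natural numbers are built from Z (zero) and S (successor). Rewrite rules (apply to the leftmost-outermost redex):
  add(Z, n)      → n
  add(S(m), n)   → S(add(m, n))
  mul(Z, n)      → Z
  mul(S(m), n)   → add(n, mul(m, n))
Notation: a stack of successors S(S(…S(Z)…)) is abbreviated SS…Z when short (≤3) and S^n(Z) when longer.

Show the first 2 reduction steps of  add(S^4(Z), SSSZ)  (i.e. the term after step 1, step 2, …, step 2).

  start: add(S^4(Z), SSSZ)
  →1  S(add(SSSZ, SSSZ))
  →2  S(S(add(SSZ, SSSZ)))

Answer: after 2 steps: S(S(add(SSZ, SSSZ)))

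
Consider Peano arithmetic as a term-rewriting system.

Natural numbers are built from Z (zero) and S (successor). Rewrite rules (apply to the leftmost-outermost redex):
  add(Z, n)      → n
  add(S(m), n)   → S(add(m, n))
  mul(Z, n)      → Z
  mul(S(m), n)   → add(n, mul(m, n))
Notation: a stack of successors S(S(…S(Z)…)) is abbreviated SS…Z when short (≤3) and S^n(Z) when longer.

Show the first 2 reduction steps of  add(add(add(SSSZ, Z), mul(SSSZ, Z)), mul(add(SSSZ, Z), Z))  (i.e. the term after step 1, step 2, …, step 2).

Answer: after 2 steps: add(S(add(add(SSZ, Z), mul(SSSZ, Z))), mul(add(SSSZ, Z), Z))

Derivation:
  start: add(add(add(SSSZ, Z), mul(SSSZ, Z)), mul(add(SSSZ, Z), Z))
  step 1: add(add(S(add(SSZ, Z)), mul(SSSZ, Z)), mul(add(SSSZ, Z), Z))
  step 2: add(S(add(add(SSZ, Z), mul(SSSZ, Z))), mul(add(SSSZ, Z), Z))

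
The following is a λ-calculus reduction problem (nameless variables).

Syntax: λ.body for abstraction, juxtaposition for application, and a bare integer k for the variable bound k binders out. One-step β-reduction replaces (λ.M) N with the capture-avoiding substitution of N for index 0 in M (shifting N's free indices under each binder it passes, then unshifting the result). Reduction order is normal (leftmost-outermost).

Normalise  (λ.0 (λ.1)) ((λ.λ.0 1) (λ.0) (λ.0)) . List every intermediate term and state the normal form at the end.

  start: (λ.0 (λ.1)) ((λ.λ.0 1) (λ.0) (λ.0))
  [1] (λ.λ.0 1) (λ.0) (λ.0) (λ.(λ.λ.0 1) (λ.0) (λ.0))
  [2] (λ.0 (λ.0)) (λ.0) (λ.(λ.λ.0 1) (λ.0) (λ.0))
  [3] (λ.0) (λ.0) (λ.(λ.λ.0 1) (λ.0) (λ.0))
  [4] (λ.0) (λ.(λ.λ.0 1) (λ.0) (λ.0))
  [5] λ.(λ.λ.0 1) (λ.0) (λ.0)
  [6] λ.(λ.0 (λ.0)) (λ.0)
  [7] λ.(λ.0) (λ.0)
  [8] λ.λ.0

Answer: normal form = λ.λ.0  (in 8 steps)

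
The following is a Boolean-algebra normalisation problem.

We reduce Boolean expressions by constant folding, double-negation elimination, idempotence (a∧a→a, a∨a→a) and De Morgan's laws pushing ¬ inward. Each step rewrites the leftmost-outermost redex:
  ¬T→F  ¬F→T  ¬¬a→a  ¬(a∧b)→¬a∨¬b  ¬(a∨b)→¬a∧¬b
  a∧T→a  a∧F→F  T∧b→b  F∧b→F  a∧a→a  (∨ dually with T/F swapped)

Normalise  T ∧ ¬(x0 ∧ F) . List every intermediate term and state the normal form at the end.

  start: T ∧ ¬(x0 ∧ F)
  [1] ¬(x0 ∧ F)
  [2] ¬x0 ∨ ¬F
  [3] ¬x0 ∨ T
  [4] T

Answer: normal form = T  (in 4 steps)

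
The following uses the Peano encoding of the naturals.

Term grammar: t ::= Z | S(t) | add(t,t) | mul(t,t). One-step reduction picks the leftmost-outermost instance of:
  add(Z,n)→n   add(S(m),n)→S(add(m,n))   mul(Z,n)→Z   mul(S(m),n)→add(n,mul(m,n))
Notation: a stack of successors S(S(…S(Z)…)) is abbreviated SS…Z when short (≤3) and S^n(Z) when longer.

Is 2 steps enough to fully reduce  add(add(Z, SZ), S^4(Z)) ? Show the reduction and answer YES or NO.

  start: add(add(Z, SZ), S^4(Z))
  step 1: add(SZ, S^4(Z))
  step 2: S(add(Z, S^4(Z)))

Answer: NO — after 2 steps the term is S(add(Z, S^4(Z))), not yet normal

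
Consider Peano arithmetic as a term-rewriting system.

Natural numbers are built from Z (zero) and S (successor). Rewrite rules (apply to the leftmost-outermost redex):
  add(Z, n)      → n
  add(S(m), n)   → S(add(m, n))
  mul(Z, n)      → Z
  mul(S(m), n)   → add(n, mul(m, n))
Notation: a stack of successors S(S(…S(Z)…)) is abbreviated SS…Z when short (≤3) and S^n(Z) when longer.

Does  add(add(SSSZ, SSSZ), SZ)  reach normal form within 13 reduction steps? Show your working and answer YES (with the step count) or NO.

Answer: YES — reaches normal form S^7(Z) in 11 ≤ 13 steps

Working:
  start: add(add(SSSZ, SSSZ), SZ)
  →1  add(S(add(SSZ, SSSZ)), SZ)
  →2  S(add(add(SSZ, SSSZ), SZ))
  →3  S(add(S(add(SZ, SSSZ)), SZ))
  →4  S(S(add(add(SZ, SSSZ), SZ)))
  →5  S(S(add(S(add(Z, SSSZ)), SZ)))
  →6  S(S(S(add(add(Z, SSSZ), SZ))))
  →7  S(S(S(add(SSSZ, SZ))))
  →8  S(S(S(S(add(SSZ, SZ)))))
  →9  S(S(S(S(S(add(SZ, SZ))))))
  →10  S(S(S(S(S(S(add(Z, SZ)))))))
  →11  S^7(Z)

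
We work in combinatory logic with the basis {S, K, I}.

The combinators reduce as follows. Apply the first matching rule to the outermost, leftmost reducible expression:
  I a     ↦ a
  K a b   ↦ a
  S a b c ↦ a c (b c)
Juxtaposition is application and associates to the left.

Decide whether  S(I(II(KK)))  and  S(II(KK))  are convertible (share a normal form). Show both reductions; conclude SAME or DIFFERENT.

Answer: SAME — A ⇓ S(KK), B ⇓ S(KK)

Working:
Term A:
  start: S(I(II(KK)))
  step 1: S(II(KK))
  step 2: S(I(KK))
  step 3: S(KK)

Term B:
  start: S(II(KK))
  step 1: S(I(KK))
  step 2: S(KK)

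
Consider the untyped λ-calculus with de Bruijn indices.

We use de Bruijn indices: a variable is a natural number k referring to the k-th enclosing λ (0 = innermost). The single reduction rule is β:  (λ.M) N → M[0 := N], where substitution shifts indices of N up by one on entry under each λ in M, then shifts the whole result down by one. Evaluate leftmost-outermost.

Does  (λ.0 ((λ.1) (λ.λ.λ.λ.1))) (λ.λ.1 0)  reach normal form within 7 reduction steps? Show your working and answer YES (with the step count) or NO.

Answer: YES — reaches normal form λ.λ.1 0 in 4 ≤ 7 steps

Derivation:
  start: (λ.0 ((λ.1) (λ.λ.λ.λ.1))) (λ.λ.1 0)
  [1] (λ.λ.1 0) ((λ.λ.λ.1 0) (λ.λ.λ.λ.1))
  [2] λ.(λ.λ.λ.1 0) (λ.λ.λ.λ.1) 0
  [3] λ.(λ.λ.1 0) 0
  [4] λ.λ.1 0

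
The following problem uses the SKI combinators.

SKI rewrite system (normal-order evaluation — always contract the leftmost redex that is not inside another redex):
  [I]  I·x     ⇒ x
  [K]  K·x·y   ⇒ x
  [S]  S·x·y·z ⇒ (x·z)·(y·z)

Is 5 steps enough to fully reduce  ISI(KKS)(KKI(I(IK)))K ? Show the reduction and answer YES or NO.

Answer: NO — after 5 steps the term is I(IK)K, not yet normal

Derivation:
  start: ISI(KKS)(KKI(I(IK)))K
  →1  SI(KKS)(KKI(I(IK)))K
  →2  I(KKI(I(IK)))(KKS(KKI(I(IK))))K
  →3  KKI(I(IK))(KKS(KKI(I(IK))))K
  →4  K(I(IK))(KKS(KKI(I(IK))))K
  →5  I(IK)K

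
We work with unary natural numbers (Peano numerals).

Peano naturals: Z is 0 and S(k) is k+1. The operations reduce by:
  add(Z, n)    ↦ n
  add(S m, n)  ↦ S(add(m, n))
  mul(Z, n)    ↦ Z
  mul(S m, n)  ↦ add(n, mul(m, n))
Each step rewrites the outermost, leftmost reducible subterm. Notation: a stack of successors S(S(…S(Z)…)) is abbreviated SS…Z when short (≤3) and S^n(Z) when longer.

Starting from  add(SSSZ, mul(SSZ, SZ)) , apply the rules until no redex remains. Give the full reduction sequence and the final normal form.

Answer: normal form = S^5(Z)  (in 11 steps)

Reduction:
  start: add(SSSZ, mul(SSZ, SZ))
  →1  S(add(SSZ, mul(SSZ, SZ)))
  →2  S(S(add(SZ, mul(SSZ, SZ))))
  →3  S(S(S(add(Z, mul(SSZ, SZ)))))
  →4  S(S(S(mul(SSZ, SZ))))
  →5  S(S(S(add(SZ, mul(SZ, SZ)))))
  →6  S(S(S(S(add(Z, mul(SZ, SZ))))))
  →7  S(S(S(S(mul(SZ, SZ)))))
  →8  S(S(S(S(add(SZ, mul(Z, SZ))))))
  →9  S(S(S(S(S(add(Z, mul(Z, SZ)))))))
  →10  S(S(S(S(S(mul(Z, SZ))))))
  →11  S^5(Z)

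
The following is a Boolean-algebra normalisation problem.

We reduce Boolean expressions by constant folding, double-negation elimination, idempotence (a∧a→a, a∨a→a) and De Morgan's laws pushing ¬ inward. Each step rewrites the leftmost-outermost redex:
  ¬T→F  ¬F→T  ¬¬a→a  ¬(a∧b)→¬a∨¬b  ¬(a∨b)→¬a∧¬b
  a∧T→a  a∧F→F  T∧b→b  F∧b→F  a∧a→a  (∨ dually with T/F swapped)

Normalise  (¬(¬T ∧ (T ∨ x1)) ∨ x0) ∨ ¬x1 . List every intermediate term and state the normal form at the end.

  start: (¬(¬T ∧ (T ∨ x1)) ∨ x0) ∨ ¬x1
  →1  ((¬¬T ∨ ¬(T ∨ x1)) ∨ x0) ∨ ¬x1
  →2  ((T ∨ ¬(T ∨ x1)) ∨ x0) ∨ ¬x1
  →3  (T ∨ x0) ∨ ¬x1
  →4  T ∨ ¬x1
  →5  T

Answer: normal form = T  (in 5 steps)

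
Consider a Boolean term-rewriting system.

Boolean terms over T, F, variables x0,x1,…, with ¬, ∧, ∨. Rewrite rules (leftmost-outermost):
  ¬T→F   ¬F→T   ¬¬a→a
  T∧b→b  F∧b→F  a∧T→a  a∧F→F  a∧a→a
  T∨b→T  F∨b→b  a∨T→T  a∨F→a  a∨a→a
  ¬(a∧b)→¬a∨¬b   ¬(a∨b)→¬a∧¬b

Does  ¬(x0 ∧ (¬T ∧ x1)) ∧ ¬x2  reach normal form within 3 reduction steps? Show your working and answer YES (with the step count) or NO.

  start: ¬(x0 ∧ (¬T ∧ x1)) ∧ ¬x2
  [1] (¬x0 ∨ ¬(¬T ∧ x1)) ∧ ¬x2
  [2] (¬x0 ∨ (¬¬T ∨ ¬x1)) ∧ ¬x2
  [3] (¬x0 ∨ (T ∨ ¬x1)) ∧ ¬x2

Answer: NO — after 3 steps the term is (¬x0 ∨ (T ∨ ¬x1)) ∧ ¬x2, not yet normal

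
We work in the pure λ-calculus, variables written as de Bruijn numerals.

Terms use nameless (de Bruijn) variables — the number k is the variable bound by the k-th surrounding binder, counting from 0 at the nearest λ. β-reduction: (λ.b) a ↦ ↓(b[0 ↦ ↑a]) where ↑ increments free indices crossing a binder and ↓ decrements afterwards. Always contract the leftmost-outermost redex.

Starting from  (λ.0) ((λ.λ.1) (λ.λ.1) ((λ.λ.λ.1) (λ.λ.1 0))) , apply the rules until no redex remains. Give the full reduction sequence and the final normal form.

Answer: normal form = λ.λ.1  (in 3 steps)

Derivation:
  start: (λ.0) ((λ.λ.1) (λ.λ.1) ((λ.λ.λ.1) (λ.λ.1 0)))
  step 1: (λ.λ.1) (λ.λ.1) ((λ.λ.λ.1) (λ.λ.1 0))
  step 2: (λ.λ.λ.1) ((λ.λ.λ.1) (λ.λ.1 0))
  step 3: λ.λ.1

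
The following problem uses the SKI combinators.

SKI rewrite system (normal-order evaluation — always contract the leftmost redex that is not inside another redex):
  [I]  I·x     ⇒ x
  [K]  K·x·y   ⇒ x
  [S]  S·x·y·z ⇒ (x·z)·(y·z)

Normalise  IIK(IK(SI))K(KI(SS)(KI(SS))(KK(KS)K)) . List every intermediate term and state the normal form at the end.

  start: IIK(IK(SI))K(KI(SS)(KI(SS))(KK(KS)K))
  →1  IK(IK(SI))K(KI(SS)(KI(SS))(KK(KS)K))
  →2  K(IK(SI))K(KI(SS)(KI(SS))(KK(KS)K))
  →3  IK(SI)(KI(SS)(KI(SS))(KK(KS)K))
  →4  K(SI)(KI(SS)(KI(SS))(KK(KS)K))
  →5  SI

Answer: normal form = SI  (in 5 steps)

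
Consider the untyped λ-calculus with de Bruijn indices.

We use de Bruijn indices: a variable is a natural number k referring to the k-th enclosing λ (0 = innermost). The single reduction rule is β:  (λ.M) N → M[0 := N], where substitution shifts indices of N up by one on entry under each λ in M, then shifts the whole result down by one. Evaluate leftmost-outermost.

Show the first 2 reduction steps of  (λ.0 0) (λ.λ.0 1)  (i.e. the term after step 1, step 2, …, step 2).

  start: (λ.0 0) (λ.λ.0 1)
  →1  (λ.λ.0 1) (λ.λ.0 1)
  →2  λ.0 (λ.λ.0 1)

Answer: after 2 steps: λ.0 (λ.λ.0 1)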